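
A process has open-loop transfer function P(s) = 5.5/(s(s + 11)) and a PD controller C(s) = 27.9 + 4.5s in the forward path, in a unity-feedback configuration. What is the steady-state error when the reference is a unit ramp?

The loop has one pole at the origin (type 1). Velocity error constant K_v = lim_{s→0} s·C(s)P(s) = 27.9·5.5/11 = 13.95.
Steady-state error to a unit ramp: e_ss = 1/K_v = 0.0717.

0.0717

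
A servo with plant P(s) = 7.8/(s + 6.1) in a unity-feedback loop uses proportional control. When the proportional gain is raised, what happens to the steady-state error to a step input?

decrease

The position error constant K_pos = K_p·P(0) grows with K_p, and e_ss = 1/(1+K_pos) falls.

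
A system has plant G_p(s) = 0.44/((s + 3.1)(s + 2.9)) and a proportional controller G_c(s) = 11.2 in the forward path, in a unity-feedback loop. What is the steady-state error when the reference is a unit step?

The loop is type 0. Static position error constant K_pos = G_c(0)·G_p(0) = 11.2·0.04894 = 0.5482.
Steady-state error to a unit step: e_ss = 1/(1+K_pos) = 1/1.548 = 0.646.

0.646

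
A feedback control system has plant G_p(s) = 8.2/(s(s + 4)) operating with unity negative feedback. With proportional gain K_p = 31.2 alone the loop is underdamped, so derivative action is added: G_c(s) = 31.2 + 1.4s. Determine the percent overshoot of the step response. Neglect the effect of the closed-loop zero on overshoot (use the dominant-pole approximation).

Forward path: (31.2 + 1.4s)·8.2/(s(s+4)). The closed-loop characteristic equation is s² + (4 + 8.2·1.4)s + 8.2·31.2 = 0.
That is s² + 15.48s + 255.8 = 0, so ω_n = 15.99 rad/s and ζ = 15.48/(2·15.99) = 0.4839.
%OS = 100·exp(−πζ/√(1−ζ²)) = 17.6%.

17.6%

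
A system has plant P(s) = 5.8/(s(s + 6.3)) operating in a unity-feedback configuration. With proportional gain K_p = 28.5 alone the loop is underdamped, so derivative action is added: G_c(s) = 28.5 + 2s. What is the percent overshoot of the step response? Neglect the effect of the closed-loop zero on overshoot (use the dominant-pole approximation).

4.75%

Forward path: (28.5 + 2s)·5.8/(s(s+6.3)). The closed-loop characteristic equation is s² + (6.3 + 5.8·2)s + 5.8·28.5 = 0.
That is s² + 17.9s + 165.3 = 0, so ω_n = 12.86 rad/s and ζ = 17.9/(2·12.86) = 0.6961.
%OS = 100·exp(−πζ/√(1−ζ²)) = 4.75%.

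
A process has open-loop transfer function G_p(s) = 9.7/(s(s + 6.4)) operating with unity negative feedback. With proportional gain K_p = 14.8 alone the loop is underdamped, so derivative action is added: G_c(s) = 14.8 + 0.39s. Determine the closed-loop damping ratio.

Forward path: (14.8 + 0.39s)·9.7/(s(s+6.4)). The closed-loop characteristic equation is s² + (6.4 + 9.7·0.39)s + 9.7·14.8 = 0.
That is s² + 10.18s + 143.6 = 0, so ω_n = 11.98 rad/s and ζ = 10.18/(2·11.98) = 0.4249.

ζ = 0.425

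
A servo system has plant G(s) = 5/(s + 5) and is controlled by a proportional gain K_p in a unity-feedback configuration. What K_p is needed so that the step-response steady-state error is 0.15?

Steady-state error for a unit step on this type-0 loop is 1/(1 + K_p·G(0)).
G(0) = 1. Require 1/(1 + K_p·1) = 0.15, so 1 + 1·K_p = 6.667.
K_p = (6.667 − 1)/1 = 5.67.

K_p = 5.67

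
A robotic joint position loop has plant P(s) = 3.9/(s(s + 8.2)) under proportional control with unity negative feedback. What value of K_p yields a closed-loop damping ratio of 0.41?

Closed-loop characteristic equation: s² + 8.2s + K_p·3.9 = 0.
So ω_n = √(3.9K_p) and 2ζω_n = 8.2, giving ζ = 8.2/(2√(3.9K_p)).
Setting ζ = 0.41: √(3.9K_p) = 8.2/(2·0.41) = 10, so K_p = 100/3.9 = 25.6.

K_p = 25.6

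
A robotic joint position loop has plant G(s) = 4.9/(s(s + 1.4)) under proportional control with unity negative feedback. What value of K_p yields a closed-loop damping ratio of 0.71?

K_p = 0.198

Closed-loop characteristic equation: s² + 1.4s + K_p·4.9 = 0.
So ω_n = √(4.9K_p) and 2ζω_n = 1.4, giving ζ = 1.4/(2√(4.9K_p)).
Setting ζ = 0.71: √(4.9K_p) = 1.4/(2·0.71) = 0.9859, so K_p = 0.972/4.9 = 0.198.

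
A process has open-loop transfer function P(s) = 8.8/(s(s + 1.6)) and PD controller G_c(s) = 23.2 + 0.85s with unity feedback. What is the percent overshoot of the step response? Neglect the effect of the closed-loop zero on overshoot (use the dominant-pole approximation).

34.9%

Forward path: (23.2 + 0.85s)·8.8/(s(s+1.6)). The closed-loop characteristic equation is s² + (1.6 + 8.8·0.85)s + 8.8·23.2 = 0.
That is s² + 9.08s + 204.2 = 0, so ω_n = 14.29 rad/s and ζ = 9.08/(2·14.29) = 0.3177.
%OS = 100·exp(−πζ/√(1−ζ²)) = 34.9%.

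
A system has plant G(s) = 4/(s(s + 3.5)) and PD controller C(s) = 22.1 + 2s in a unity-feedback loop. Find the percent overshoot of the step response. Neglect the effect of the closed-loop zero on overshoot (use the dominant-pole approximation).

8.82%

Forward path: (22.1 + 2s)·4/(s(s+3.5)). The closed-loop characteristic equation is s² + (3.5 + 4·2)s + 4·22.1 = 0.
That is s² + 11.5s + 88.4 = 0, so ω_n = 9.402 rad/s and ζ = 11.5/(2·9.402) = 0.6116.
%OS = 100·exp(−πζ/√(1−ζ²)) = 8.82%.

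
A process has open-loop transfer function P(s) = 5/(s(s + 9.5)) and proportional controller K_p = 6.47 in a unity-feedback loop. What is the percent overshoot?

0.848%

The closed-loop denominator s² + 9.5s + 32.35 gives ω_n = √32.35 = 5.688 and ζ = 9.5/(2ω_n) = 0.8351.
%OS = 100·exp(−πζ/√(1−ζ²)) = 100·exp(−π·0.8351/√0.3026) = 0.848%.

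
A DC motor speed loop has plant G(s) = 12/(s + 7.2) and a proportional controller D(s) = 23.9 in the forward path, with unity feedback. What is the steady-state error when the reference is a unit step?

The loop is type 0. Static position error constant K_pos = D(0)·G(0) = 23.9·1.667 = 39.83.
Steady-state error to a unit step: e_ss = 1/(1+K_pos) = 1/40.83 = 0.0245.

0.0245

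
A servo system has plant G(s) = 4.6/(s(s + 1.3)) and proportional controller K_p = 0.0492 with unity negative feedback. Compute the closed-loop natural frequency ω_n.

The closed-loop denominator is s(s+1.3) + 0.0492·4.6 = s² + 1.3s + 0.2263.
Matching s² + 2ζω_n s + ω_n²: ω_n = √0.2263 = 0.4757 rad/s and 2ζω_n = 1.3, so ζ = 1.3/(2·0.4757) = 1.37.

ω_n = 0.476 rad/s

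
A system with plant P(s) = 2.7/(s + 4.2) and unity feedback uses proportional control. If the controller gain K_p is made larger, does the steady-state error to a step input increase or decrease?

decrease

The position error constant K_pos = K_p·P(0) grows with K_p, and e_ss = 1/(1+K_pos) falls.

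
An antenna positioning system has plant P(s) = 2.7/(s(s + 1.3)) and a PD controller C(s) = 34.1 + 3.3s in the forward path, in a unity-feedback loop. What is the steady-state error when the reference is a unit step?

0

The open loop C(s)P(s) has a pole at the origin (type 1), so the static position error constant is infinite and e_ss = 1/(1+∞) = 0.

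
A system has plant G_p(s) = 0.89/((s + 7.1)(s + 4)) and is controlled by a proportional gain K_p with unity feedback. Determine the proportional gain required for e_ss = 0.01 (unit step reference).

Steady-state error for a unit step on this type-0 loop is 1/(1 + K_p·G_p(0)).
G_p(0) = 0.03134. Require 1/(1 + K_p·0.03134) = 0.01, so 1 + 0.03134·K_p = 100.
K_p = (100 − 1)/0.03134 = 3160.

K_p = 3160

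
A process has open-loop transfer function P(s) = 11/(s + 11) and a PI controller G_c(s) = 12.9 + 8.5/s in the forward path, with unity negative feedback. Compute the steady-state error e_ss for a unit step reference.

0

The open loop G_c(s)P(s) has a pole at the origin (type 1), so the static position error constant is infinite and e_ss = 1/(1+∞) = 0.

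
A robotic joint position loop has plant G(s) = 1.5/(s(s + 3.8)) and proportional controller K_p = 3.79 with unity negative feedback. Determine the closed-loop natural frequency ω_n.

With unity feedback the closed-loop characteristic equation is s² + 3.8s + 3.79·1.5 = s² + 3.8s + 5.685 = 0.
So ω_n² = 5.685 ⇒ ω_n = 2.384 rad/s, and ζ = 3.8/(2ω_n) = 0.797.

ω_n = 2.38 rad/s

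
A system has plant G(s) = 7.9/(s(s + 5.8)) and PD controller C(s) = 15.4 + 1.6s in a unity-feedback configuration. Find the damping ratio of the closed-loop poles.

Forward path: (15.4 + 1.6s)·7.9/(s(s+5.8)). The closed-loop characteristic equation is s² + (5.8 + 7.9·1.6)s + 7.9·15.4 = 0.
That is s² + 18.44s + 121.7 = 0, so ω_n = 11.03 rad/s and ζ = 18.44/(2·11.03) = 0.8359.

ζ = 0.836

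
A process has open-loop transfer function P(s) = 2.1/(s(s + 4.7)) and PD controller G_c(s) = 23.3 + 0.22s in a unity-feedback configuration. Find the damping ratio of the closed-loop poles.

Forward path: (23.3 + 0.22s)·2.1/(s(s+4.7)). The closed-loop characteristic equation is s² + (4.7 + 2.1·0.22)s + 2.1·23.3 = 0.
That is s² + 5.162s + 48.93 = 0, so ω_n = 6.995 rad/s and ζ = 5.162/(2·6.995) = 0.369.

ζ = 0.369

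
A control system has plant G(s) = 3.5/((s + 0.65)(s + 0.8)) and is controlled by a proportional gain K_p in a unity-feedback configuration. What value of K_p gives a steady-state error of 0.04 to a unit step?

K_p = 3.57

Steady-state error for a unit step on this type-0 loop is 1/(1 + K_p·G(0)).
G(0) = 6.731. Require 1/(1 + K_p·6.731) = 0.04, so 1 + 6.731·K_p = 25.
K_p = (25 − 1)/6.731 = 3.57.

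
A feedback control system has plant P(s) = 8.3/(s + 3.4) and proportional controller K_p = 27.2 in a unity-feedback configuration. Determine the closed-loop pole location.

Closed-loop transfer function: T(s) = K_p·P(s)/(1 + K_p·P(s)) = 225.8/(s + 3.4 + 225.8) = 225.8/(s + 229.2).
The closed-loop pole is at s = −229.2.

s = -229.2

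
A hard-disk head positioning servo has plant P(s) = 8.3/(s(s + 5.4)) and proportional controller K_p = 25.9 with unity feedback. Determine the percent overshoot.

55.5%

From 1 + K_pP(s) = 0: s² + 5.4s + 215 = 0 ⇒ ω_n = 14.66, ζ = 0.1842.
%OS = 100·exp(−πζ/√(1−ζ²)) = 100·exp(−π·0.1842/√0.9661) = 55.5%.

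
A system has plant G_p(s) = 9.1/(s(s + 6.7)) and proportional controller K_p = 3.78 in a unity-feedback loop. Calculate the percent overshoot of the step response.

The closed-loop denominator s² + 6.7s + 34.4 gives ω_n = √34.4 = 5.865 and ζ = 6.7/(2ω_n) = 0.5712.
%OS = 100·exp(−πζ/√(1−ζ²)) = 100·exp(−π·0.5712/√0.6737) = 11.2%.

11.2%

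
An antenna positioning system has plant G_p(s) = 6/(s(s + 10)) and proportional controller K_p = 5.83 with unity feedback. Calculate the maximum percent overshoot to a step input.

0.693%

Closed-loop characteristic equation: s² + 10s + 34.98 = 0, so ω_n = 5.914 rad/s and ζ = 10/(2·5.914) = 0.8454.
%OS = 100·exp(−πζ/√(1−ζ²)) = 100·exp(−π·0.8454/√0.2853) = 0.693%.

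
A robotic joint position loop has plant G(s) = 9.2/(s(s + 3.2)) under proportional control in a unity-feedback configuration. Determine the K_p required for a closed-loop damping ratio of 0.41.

K_p = 1.66

Closed-loop characteristic equation: s² + 3.2s + K_p·9.2 = 0.
So ω_n = √(9.2K_p) and 2ζω_n = 3.2, giving ζ = 3.2/(2√(9.2K_p)).
Setting ζ = 0.41: √(9.2K_p) = 3.2/(2·0.41) = 3.902, so K_p = 15.23/9.2 = 1.66.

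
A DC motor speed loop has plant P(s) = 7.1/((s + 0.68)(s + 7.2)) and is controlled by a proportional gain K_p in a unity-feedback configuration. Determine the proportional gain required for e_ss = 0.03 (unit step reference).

K_p = 22.3

For a type-0 loop with proportional control, e_ss = 1/(1 + K_p·P(0)).
P(0) = 1.45. Require 1/(1 + K_p·1.45) = 0.03, so 1 + 1.45·K_p = 33.33.
K_p = (33.33 − 1)/1.45 = 22.3.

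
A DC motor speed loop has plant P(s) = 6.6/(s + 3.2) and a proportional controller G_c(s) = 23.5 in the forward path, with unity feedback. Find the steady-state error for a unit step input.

The loop is type 0. Static position error constant K_pos = G_c(0)·P(0) = 23.5·2.062 = 48.47.
Steady-state error to a unit step: e_ss = 1/(1+K_pos) = 1/49.47 = 0.0202.

0.0202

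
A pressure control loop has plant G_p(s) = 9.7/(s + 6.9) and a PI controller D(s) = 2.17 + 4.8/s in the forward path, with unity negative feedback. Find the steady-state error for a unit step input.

0

The open loop D(s)G_p(s) has a pole at the origin (type 1), so the static position error constant is infinite and e_ss = 1/(1+∞) = 0.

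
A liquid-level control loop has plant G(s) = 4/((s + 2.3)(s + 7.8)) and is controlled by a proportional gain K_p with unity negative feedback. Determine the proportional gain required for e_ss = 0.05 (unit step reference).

The loop is type 0, so e_ss(step) = 1/(1 + K_pos) with K_pos = K_p·G(0).
G(0) = 0.223. Require 1/(1 + K_p·0.223) = 0.05, so 1 + 0.223·K_p = 20.
K_p = (20 − 1)/0.223 = 85.2.

K_p = 85.2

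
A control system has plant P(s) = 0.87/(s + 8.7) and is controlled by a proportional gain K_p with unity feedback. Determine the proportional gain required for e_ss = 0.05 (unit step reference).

For a type-0 loop with proportional control, e_ss = 1/(1 + K_p·P(0)).
P(0) = 0.1. Require 1/(1 + K_p·0.1) = 0.05, so 1 + 0.1·K_p = 20.
K_p = (20 − 1)/0.1 = 190.

K_p = 190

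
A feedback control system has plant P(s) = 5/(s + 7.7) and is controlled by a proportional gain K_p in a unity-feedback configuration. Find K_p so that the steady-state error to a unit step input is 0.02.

Steady-state error for a unit step on this type-0 loop is 1/(1 + K_p·P(0)).
P(0) = 0.6494. Require 1/(1 + K_p·0.6494) = 0.02, so 1 + 0.6494·K_p = 50.
K_p = (50 − 1)/0.6494 = 75.5.

K_p = 75.5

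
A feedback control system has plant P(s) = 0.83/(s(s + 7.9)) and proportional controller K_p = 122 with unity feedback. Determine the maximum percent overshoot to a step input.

From 1 + K_pP(s) = 0: s² + 7.9s + 101.3 = 0 ⇒ ω_n = 10.06, ζ = 0.3925.
%OS = 100·exp(−πζ/√(1−ζ²)) = 100·exp(−π·0.3925/√0.8459) = 26.2%.

26.2%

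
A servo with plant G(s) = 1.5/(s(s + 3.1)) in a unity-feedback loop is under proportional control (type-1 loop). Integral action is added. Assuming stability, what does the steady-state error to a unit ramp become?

0

The integrator raises the loop to type 2, so K_v → ∞ and e_ss to a ramp is zero.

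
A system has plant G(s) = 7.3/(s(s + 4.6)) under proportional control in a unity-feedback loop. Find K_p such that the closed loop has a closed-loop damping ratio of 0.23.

Closed-loop characteristic equation: s² + 4.6s + K_p·7.3 = 0.
So ω_n = √(7.3K_p) and 2ζω_n = 4.6, giving ζ = 4.6/(2√(7.3K_p)).
Setting ζ = 0.23: √(7.3K_p) = 4.6/(2·0.23) = 10, so K_p = 100/7.3 = 13.7.

K_p = 13.7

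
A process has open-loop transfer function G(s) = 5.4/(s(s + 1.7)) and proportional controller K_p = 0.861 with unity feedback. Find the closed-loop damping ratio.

With unity feedback the closed-loop characteristic equation is s² + 1.7s + 0.861·5.4 = s² + 1.7s + 4.649 = 0.
Matching s² + 2ζω_n s + ω_n²: ω_n = √4.649 = 2.156 rad/s and 2ζω_n = 1.7, so ζ = 1.7/(2·2.156) = 0.394.

ζ = 0.394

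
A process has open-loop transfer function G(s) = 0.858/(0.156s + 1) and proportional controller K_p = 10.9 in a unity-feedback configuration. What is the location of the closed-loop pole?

Closed loop: T(s) = K_p·G/(1+K_p·G) = 9.352/(0.156s + 1 + 9.352), with pole at s = −(1 + 9.352)/0.156 = −66.36.

s = -66.36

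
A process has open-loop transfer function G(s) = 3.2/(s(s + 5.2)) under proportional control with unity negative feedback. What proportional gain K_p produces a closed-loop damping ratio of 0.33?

K_p = 19.4

Closed-loop characteristic equation: s² + 5.2s + K_p·3.2 = 0.
So ω_n = √(3.2K_p) and 2ζω_n = 5.2, giving ζ = 5.2/(2√(3.2K_p)).
Setting ζ = 0.33: √(3.2K_p) = 5.2/(2·0.33) = 7.879, so K_p = 62.08/3.2 = 19.4.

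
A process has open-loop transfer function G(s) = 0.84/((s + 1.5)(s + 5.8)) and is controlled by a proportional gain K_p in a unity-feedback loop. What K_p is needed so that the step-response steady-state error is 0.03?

K_p = 335

For a type-0 loop with proportional control, e_ss = 1/(1 + K_p·G(0)).
G(0) = 0.09655. Require 1/(1 + K_p·0.09655) = 0.03, so 1 + 0.09655·K_p = 33.33.
K_p = (33.33 − 1)/0.09655 = 335.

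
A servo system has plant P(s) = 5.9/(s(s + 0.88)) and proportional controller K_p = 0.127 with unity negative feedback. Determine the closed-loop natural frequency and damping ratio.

ω_n = 0.866 rad/s, ζ = 0.508

The closed-loop denominator is s(s+0.88) + 0.127·5.9 = s² + 0.88s + 0.7493.
So ω_n² = 0.7493 ⇒ ω_n = 0.8656 rad/s, and ζ = 0.88/(2ω_n) = 0.508.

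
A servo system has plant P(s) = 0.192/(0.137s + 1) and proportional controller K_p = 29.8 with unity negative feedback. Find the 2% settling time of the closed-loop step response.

T_s ≈ 0.0815 s

Closed loop: T(s) = K_p·P/(1+K_p·P) = 5.722/(0.137s + 1 + 5.722), with pole at s = −(1 + 5.722)/0.137 = −49.06.
τ = 1/49.06 = 0.02038 s, so 2% settling time ≈ 4τ = 0.0815 s.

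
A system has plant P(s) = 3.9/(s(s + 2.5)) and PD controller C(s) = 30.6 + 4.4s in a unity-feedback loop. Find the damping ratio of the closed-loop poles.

Forward path: (30.6 + 4.4s)·3.9/(s(s+2.5)). The closed-loop characteristic equation is s² + (2.5 + 3.9·4.4)s + 3.9·30.6 = 0.
That is s² + 19.66s + 119.3 = 0, so ω_n = 10.92 rad/s and ζ = 19.66/(2·10.92) = 0.8998.

ζ = 0.9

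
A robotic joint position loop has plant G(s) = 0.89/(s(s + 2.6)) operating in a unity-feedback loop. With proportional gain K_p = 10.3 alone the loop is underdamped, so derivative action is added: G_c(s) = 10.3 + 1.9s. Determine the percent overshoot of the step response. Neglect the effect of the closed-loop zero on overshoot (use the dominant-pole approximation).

4.26%

Forward path: (10.3 + 1.9s)·0.89/(s(s+2.6)). The closed-loop characteristic equation is s² + (2.6 + 0.89·1.9)s + 0.89·10.3 = 0.
That is s² + 4.291s + 9.167 = 0, so ω_n = 3.028 rad/s and ζ = 4.291/(2·3.028) = 0.7086.
%OS = 100·exp(−πζ/√(1−ζ²)) = 4.26%.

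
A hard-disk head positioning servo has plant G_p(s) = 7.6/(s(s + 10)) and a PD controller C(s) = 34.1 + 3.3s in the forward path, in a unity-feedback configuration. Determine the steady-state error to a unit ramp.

0.0386

The loop has one pole at the origin (type 1). Velocity error constant K_v = lim_{s→0} s·C(s)G_p(s) = 34.1·7.6/10 = 25.92.
Steady-state error to a unit ramp: e_ss = 1/K_v = 0.0386.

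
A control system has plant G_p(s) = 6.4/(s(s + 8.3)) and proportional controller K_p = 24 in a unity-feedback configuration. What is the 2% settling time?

T_s ≈ 0.964 s

From 1 + K_pG_p(s) = 0: s² + 8.3s + 153.6 = 0 ⇒ ω_n = 12.39, ζ = 0.3349.
2% settling time T_s ≈ 4/(ζω_n) = 4/4.15 = 0.964 s.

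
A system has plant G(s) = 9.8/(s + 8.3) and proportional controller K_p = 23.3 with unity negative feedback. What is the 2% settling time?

Closed-loop transfer function: T(s) = K_p·G(s)/(1 + K_p·G(s)) = 228.3/(s + 8.3 + 228.3) = 228.3/(s + 236.6).
Time constant τ = 1/236.6 = 0.004226 s, so the 2% settling time is about 4τ = 0.0169 s.

T_s ≈ 0.0169 s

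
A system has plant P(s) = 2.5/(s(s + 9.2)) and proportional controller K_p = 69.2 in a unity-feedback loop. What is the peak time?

Closed-loop characteristic equation: s² + 9.2s + 173 = 0, so ω_n = 13.15 rad/s and ζ = 9.2/(2·13.15) = 0.3497.
Damped frequency ω_d = ω_n√(1−ζ²) = 12.32 rad/s, so peak time T_p = π/ω_d = 0.255 s.

T_p = 0.255 s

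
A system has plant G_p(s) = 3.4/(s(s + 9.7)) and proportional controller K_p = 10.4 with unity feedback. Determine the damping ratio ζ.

ζ = 0.816

With unity feedback the closed-loop characteristic equation is s² + 9.7s + 10.4·3.4 = s² + 9.7s + 35.36 = 0.
Matching s² + 2ζω_n s + ω_n²: ω_n = √35.36 = 5.946 rad/s and 2ζω_n = 9.7, so ζ = 9.7/(2·5.946) = 0.816.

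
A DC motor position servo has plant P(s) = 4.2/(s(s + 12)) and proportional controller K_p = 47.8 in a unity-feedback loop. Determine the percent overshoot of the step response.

The closed-loop denominator s² + 12s + 200.8 gives ω_n = √200.8 = 14.17 and ζ = 12/(2ω_n) = 0.4235.
%OS = 100·exp(−πζ/√(1−ζ²)) = 100·exp(−π·0.4235/√0.8207) = 23%.

23%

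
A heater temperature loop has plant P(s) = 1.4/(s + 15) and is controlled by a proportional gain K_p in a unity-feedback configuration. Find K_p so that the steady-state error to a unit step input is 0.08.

The loop is type 0, so e_ss(step) = 1/(1 + K_pos) with K_pos = K_p·P(0).
P(0) = 0.09333. Require 1/(1 + K_p·0.09333) = 0.08, so 1 + 0.09333·K_p = 12.5.
K_p = (12.5 − 1)/0.09333 = 123.

K_p = 123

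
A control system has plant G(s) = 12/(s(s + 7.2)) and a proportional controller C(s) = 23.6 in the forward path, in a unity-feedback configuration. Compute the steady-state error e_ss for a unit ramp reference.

The loop has one pole at the origin (type 1). Velocity error constant K_v = lim_{s→0} s·C(s)G(s) = 23.6·12/7.2 = 39.33.
Steady-state error to a unit ramp: e_ss = 1/K_v = 0.0254.

0.0254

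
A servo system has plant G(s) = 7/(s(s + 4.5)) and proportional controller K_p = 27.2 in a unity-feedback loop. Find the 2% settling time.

The closed-loop denominator s² + 4.5s + 190.4 gives ω_n = √190.4 = 13.8 and ζ = 4.5/(2ω_n) = 0.1631.
2% settling time T_s ≈ 4/(ζω_n) = 4/2.25 = 1.78 s.

T_s ≈ 1.78 s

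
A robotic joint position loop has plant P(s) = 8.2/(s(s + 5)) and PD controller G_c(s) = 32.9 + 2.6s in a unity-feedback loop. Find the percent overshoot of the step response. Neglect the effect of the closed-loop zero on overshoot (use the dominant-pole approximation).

Forward path: (32.9 + 2.6s)·8.2/(s(s+5)). The closed-loop characteristic equation is s² + (5 + 8.2·2.6)s + 8.2·32.9 = 0.
That is s² + 26.32s + 269.8 = 0, so ω_n = 16.42 rad/s and ζ = 26.32/(2·16.42) = 0.8012.
%OS = 100·exp(−πζ/√(1−ζ²)) = 1.49%.

1.49%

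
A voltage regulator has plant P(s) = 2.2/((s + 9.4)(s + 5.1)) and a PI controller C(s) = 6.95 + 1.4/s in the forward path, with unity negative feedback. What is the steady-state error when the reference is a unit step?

0

The open loop C(s)P(s) has a pole at the origin (type 1), so the static position error constant is infinite and e_ss = 1/(1+∞) = 0.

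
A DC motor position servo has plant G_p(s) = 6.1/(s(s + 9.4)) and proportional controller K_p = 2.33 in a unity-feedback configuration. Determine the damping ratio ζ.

ζ = 1.25

With unity feedback the closed-loop characteristic equation is s² + 9.4s + 2.33·6.1 = s² + 9.4s + 14.21 = 0.
So ω_n² = 14.21 ⇒ ω_n = 3.77 rad/s, and ζ = 9.4/(2ω_n) = 1.25.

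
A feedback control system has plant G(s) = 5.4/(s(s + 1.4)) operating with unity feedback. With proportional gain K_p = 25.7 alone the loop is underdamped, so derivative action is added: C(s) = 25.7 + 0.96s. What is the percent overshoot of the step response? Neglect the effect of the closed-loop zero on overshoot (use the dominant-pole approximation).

40.1%

Forward path: (25.7 + 0.96s)·5.4/(s(s+1.4)). The closed-loop characteristic equation is s² + (1.4 + 5.4·0.96)s + 5.4·25.7 = 0.
That is s² + 6.584s + 138.8 = 0, so ω_n = 11.78 rad/s and ζ = 6.584/(2·11.78) = 0.2794.
%OS = 100·exp(−πζ/√(1−ζ²)) = 40.1%.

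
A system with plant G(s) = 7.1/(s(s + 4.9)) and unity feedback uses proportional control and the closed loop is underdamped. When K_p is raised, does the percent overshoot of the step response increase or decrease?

increase

ζ = 4.9/(2√(7.1K_p)) decreases as K_p grows; lower damping means more overshoot.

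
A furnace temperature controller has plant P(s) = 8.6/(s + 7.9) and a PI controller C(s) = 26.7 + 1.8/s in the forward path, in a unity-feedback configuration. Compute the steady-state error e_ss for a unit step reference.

0

The open loop C(s)P(s) has a pole at the origin (type 1), so the static position error constant is infinite and e_ss = 1/(1+∞) = 0.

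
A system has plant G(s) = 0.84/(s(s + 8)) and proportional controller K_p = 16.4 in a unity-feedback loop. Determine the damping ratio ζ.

ζ = 1.08

The closed-loop denominator is s(s+8) + 16.4·0.84 = s² + 8s + 13.78.
Matching s² + 2ζω_n s + ω_n²: ω_n = √13.78 = 3.712 rad/s and 2ζω_n = 8, so ζ = 8/(2·3.712) = 1.08.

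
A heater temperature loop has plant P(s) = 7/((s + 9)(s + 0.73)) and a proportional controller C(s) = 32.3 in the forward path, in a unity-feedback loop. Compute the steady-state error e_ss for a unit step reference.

The loop is type 0. Static position error constant K_pos = C(0)·P(0) = 32.3·1.065 = 34.41.
Steady-state error to a unit step: e_ss = 1/(1+K_pos) = 1/35.41 = 0.0282.

0.0282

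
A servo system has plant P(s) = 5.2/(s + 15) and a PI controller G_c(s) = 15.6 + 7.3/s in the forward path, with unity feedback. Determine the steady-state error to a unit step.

The open loop G_c(s)P(s) has a pole at the origin (type 1), so the static position error constant is infinite and e_ss = 1/(1+∞) = 0.

0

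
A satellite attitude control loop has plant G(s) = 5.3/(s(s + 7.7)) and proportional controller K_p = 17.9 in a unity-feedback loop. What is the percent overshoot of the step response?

25.9%

Closed-loop characteristic equation: s² + 7.7s + 94.87 = 0, so ω_n = 9.74 rad/s and ζ = 7.7/(2·9.74) = 0.3953.
%OS = 100·exp(−πζ/√(1−ζ²)) = 100·exp(−π·0.3953/√0.8438) = 25.9%.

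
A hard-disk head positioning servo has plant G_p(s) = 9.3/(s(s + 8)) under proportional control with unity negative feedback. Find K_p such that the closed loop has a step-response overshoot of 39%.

K_p = 20.9

From %OS = 100·exp(−πζ/√(1−ζ²)) = 39%, ζ = −ln(0.39)/√(π²+ln²(0.39)) = 0.2871.
Characteristic equation s² + 8s + 9.3K_p = 0 gives ζ = 8/(2√(9.3K_p)).
Setting ζ = 0.2871: √(9.3K_p) = 8/(2·0.2871) = 13.93, so K_p = 194.1/9.3 = 20.9.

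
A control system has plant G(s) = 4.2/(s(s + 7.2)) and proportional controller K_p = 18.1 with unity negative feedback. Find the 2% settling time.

T_s ≈ 1.11 s

The closed-loop denominator s² + 7.2s + 76.02 gives ω_n = √76.02 = 8.719 and ζ = 7.2/(2ω_n) = 0.4129.
2% settling time T_s ≈ 4/(ζω_n) = 4/3.6 = 1.11 s.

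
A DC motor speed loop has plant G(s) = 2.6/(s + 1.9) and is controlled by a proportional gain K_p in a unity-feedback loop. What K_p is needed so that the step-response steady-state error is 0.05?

K_p = 13.9

The loop is type 0, so e_ss(step) = 1/(1 + K_pos) with K_pos = K_p·G(0).
G(0) = 1.368. Require 1/(1 + K_p·1.368) = 0.05, so 1 + 1.368·K_p = 20.
K_p = (20 − 1)/1.368 = 13.9.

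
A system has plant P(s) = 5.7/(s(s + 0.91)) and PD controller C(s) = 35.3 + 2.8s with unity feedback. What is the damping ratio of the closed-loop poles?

Forward path: (35.3 + 2.8s)·5.7/(s(s+0.91)). The closed-loop characteristic equation is s² + (0.91 + 5.7·2.8)s + 5.7·35.3 = 0.
That is s² + 16.87s + 201.2 = 0, so ω_n = 14.18 rad/s and ζ = 16.87/(2·14.18) = 0.5946.

ζ = 0.595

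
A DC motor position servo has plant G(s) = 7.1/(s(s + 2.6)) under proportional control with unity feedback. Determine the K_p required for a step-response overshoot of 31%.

K_p = 1.95

From %OS = 100·exp(−πζ/√(1−ζ²)) = 31%, ζ = −ln(0.31)/√(π²+ln²(0.31)) = 0.3493.
Characteristic equation s² + 2.6s + 7.1K_p = 0 gives ζ = 2.6/(2√(7.1K_p)).
Setting ζ = 0.3493: √(7.1K_p) = 2.6/(2·0.3493) = 3.722, so K_p = 13.85/7.1 = 1.95.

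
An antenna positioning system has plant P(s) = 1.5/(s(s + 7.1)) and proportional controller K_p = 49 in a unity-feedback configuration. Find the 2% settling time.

T_s ≈ 1.13 s

The closed-loop denominator s² + 7.1s + 73.5 gives ω_n = √73.5 = 8.573 and ζ = 7.1/(2ω_n) = 0.4141.
2% settling time T_s ≈ 4/(ζω_n) = 4/3.55 = 1.13 s.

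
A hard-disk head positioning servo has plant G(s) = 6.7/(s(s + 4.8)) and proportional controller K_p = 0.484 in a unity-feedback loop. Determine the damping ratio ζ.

With unity feedback the closed-loop characteristic equation is s² + 4.8s + 0.484·6.7 = s² + 4.8s + 3.243 = 0.
Matching s² + 2ζω_n s + ω_n²: ω_n = √3.243 = 1.801 rad/s and 2ζω_n = 4.8, so ζ = 4.8/(2·1.801) = 1.33.

ζ = 1.33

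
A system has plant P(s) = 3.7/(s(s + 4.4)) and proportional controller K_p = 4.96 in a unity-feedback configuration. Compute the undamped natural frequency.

ω_n = 4.28 rad/s

The closed-loop denominator is s(s+4.4) + 4.96·3.7 = s² + 4.4s + 18.35.
Matching s² + 2ζω_n s + ω_n²: ω_n = √18.35 = 4.284 rad/s and 2ζω_n = 4.4, so ζ = 4.4/(2·4.284) = 0.514.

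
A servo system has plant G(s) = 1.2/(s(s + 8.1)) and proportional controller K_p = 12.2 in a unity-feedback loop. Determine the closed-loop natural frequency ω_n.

The closed-loop denominator is s(s+8.1) + 12.2·1.2 = s² + 8.1s + 14.64.
So ω_n² = 14.64 ⇒ ω_n = 3.826 rad/s, and ζ = 8.1/(2ω_n) = 1.06.

ω_n = 3.83 rad/s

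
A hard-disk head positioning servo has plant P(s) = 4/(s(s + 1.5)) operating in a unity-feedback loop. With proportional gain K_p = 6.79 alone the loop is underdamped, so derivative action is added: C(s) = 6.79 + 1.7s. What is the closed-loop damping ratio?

ζ = 0.796

Forward path: (6.79 + 1.7s)·4/(s(s+1.5)). The closed-loop characteristic equation is s² + (1.5 + 4·1.7)s + 4·6.79 = 0.
That is s² + 8.3s + 27.16 = 0, so ω_n = 5.212 rad/s and ζ = 8.3/(2·5.212) = 0.7963.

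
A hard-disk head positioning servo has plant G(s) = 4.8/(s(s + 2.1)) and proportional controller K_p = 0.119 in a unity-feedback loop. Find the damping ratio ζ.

ζ = 1.39

The closed-loop denominator is s(s+2.1) + 0.119·4.8 = s² + 2.1s + 0.5712.
So ω_n² = 0.5712 ⇒ ω_n = 0.7558 rad/s, and ζ = 2.1/(2ω_n) = 1.39.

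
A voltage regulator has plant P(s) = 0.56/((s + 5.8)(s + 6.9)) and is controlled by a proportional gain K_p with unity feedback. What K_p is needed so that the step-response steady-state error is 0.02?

K_p = 3500

Steady-state error for a unit step on this type-0 loop is 1/(1 + K_p·P(0)).
P(0) = 0.01399. Require 1/(1 + K_p·0.01399) = 0.02, so 1 + 0.01399·K_p = 50.
K_p = (50 − 1)/0.01399 = 3500.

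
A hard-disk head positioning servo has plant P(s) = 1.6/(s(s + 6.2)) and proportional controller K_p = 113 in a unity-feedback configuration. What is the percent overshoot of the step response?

47.5%

From 1 + K_pP(s) = 0: s² + 6.2s + 180.8 = 0 ⇒ ω_n = 13.45, ζ = 0.2305.
%OS = 100·exp(−πζ/√(1−ζ²)) = 100·exp(−π·0.2305/√0.9468) = 47.5%.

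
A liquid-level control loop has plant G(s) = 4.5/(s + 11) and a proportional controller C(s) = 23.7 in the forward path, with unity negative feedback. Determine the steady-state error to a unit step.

The loop is type 0. Static position error constant K_pos = C(0)·G(0) = 23.7·0.4091 = 9.695.
Steady-state error to a unit step: e_ss = 1/(1+K_pos) = 1/10.7 = 0.0935.

0.0935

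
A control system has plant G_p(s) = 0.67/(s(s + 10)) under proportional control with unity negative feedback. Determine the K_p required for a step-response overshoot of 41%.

K_p = 501

From %OS = 100·exp(−πζ/√(1−ζ²)) = 41%, ζ = −ln(0.41)/√(π²+ln²(0.41)) = 0.273.
Characteristic equation s² + 10s + 0.67K_p = 0 gives ζ = 10/(2√(0.67K_p)).
Setting ζ = 0.273: √(0.67K_p) = 10/(2·0.273) = 18.31, so K_p = 335.4/0.67 = 501.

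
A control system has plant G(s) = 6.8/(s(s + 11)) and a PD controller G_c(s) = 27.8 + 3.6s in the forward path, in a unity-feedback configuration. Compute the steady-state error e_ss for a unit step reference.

The open loop G_c(s)G(s) has a pole at the origin (type 1), so the static position error constant is infinite and e_ss = 1/(1+∞) = 0.

0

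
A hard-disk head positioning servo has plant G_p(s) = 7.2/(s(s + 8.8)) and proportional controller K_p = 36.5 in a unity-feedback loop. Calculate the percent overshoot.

41.2%

From 1 + K_pG_p(s) = 0: s² + 8.8s + 262.8 = 0 ⇒ ω_n = 16.21, ζ = 0.2714.
%OS = 100·exp(−πζ/√(1−ζ²)) = 100·exp(−π·0.2714/√0.9263) = 41.2%.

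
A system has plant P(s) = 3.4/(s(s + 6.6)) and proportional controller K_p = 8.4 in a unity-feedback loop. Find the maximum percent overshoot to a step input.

8.49%

Closed-loop characteristic equation: s² + 6.6s + 28.56 = 0, so ω_n = 5.344 rad/s and ζ = 6.6/(2·5.344) = 0.6175.
%OS = 100·exp(−πζ/√(1−ζ²)) = 100·exp(−π·0.6175/√0.6187) = 8.49%.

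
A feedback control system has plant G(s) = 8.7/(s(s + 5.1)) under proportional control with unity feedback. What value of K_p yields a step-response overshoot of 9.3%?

K_p = 2.06

From %OS = 100·exp(−πζ/√(1−ζ²)) = 9.3%, ζ = −ln(0.093)/√(π²+ln²(0.093)) = 0.6031.
Characteristic equation s² + 5.1s + 8.7K_p = 0 gives ζ = 5.1/(2√(8.7K_p)).
Setting ζ = 0.6031: √(8.7K_p) = 5.1/(2·0.6031) = 4.228, so K_p = 17.88/8.7 = 2.06.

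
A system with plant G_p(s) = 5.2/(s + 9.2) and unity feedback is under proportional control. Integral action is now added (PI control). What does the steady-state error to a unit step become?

0

Adding integral action puts a pole at s = 0 in the forward path, raising the system type to 1; a type-1 loop has zero steady-state error to a step.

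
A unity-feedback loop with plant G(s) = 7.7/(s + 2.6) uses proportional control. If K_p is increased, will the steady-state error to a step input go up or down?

e_ss = 1/(1 + K_p·G(0)); a larger K_p raises the denominator, so e_ss decreases.

decrease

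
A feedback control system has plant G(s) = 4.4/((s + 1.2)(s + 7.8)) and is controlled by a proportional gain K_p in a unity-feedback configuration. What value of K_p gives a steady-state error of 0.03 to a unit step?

Steady-state error for a unit step on this type-0 loop is 1/(1 + K_p·G(0)).
G(0) = 0.4701. Require 1/(1 + K_p·0.4701) = 0.03, so 1 + 0.4701·K_p = 33.33.
K_p = (33.33 − 1)/0.4701 = 68.8.

K_p = 68.8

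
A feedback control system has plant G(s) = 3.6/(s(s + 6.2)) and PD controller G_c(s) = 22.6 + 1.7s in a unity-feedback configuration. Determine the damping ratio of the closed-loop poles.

Forward path: (22.6 + 1.7s)·3.6/(s(s+6.2)). The closed-loop characteristic equation is s² + (6.2 + 3.6·1.7)s + 3.6·22.6 = 0.
That is s² + 12.32s + 81.36 = 0, so ω_n = 9.02 rad/s and ζ = 12.32/(2·9.02) = 0.6829.

ζ = 0.683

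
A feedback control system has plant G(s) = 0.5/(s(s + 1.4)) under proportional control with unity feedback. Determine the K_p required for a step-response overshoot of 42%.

From %OS = 100·exp(−πζ/√(1−ζ²)) = 42%, ζ = −ln(0.42)/√(π²+ln²(0.42)) = 0.2662.
Characteristic equation s² + 1.4s + 0.5K_p = 0 gives ζ = 1.4/(2√(0.5K_p)).
Setting ζ = 0.2662: √(0.5K_p) = 1.4/(2·0.2662) = 2.63, so K_p = 6.916/0.5 = 13.8.

K_p = 13.8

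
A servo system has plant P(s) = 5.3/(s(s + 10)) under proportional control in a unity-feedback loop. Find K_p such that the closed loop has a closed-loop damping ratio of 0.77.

Closed-loop characteristic equation: s² + 10s + K_p·5.3 = 0.
So ω_n = √(5.3K_p) and 2ζω_n = 10, giving ζ = 10/(2√(5.3K_p)).
Setting ζ = 0.77: √(5.3K_p) = 10/(2·0.77) = 6.494, so K_p = 42.17/5.3 = 7.96.

K_p = 7.96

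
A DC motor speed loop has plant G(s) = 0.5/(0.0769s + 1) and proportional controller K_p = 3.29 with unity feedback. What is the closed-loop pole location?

s = -34.4

Closed loop: T(s) = K_p·G/(1+K_p·G) = 1.645/(0.0769s + 1 + 1.645), with pole at s = −(1 + 1.645)/0.0769 = −34.4.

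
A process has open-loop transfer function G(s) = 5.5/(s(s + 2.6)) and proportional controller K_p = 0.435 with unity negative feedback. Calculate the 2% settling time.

From 1 + K_pG(s) = 0: s² + 2.6s + 2.393 = 0 ⇒ ω_n = 1.547, ζ = 0.8405.
2% settling time T_s ≈ 4/(ζω_n) = 4/1.3 = 3.08 s.

T_s ≈ 3.08 s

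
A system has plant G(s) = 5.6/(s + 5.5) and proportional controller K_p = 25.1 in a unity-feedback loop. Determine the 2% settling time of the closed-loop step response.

T_s ≈ 0.0274 s

Closed-loop transfer function: T(s) = K_p·G(s)/(1 + K_p·G(s)) = 140.6/(s + 5.5 + 140.6) = 140.6/(s + 146.1).
Time constant τ = 1/146.1 = 0.006847 s, so the 2% settling time is about 4τ = 0.0274 s.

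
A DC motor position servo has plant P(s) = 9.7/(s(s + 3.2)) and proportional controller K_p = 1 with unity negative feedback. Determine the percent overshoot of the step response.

15.2%

The closed-loop denominator s² + 3.2s + 9.7 gives ω_n = √9.7 = 3.114 and ζ = 3.2/(2ω_n) = 0.5137.
%OS = 100·exp(−πζ/√(1−ζ²)) = 100·exp(−π·0.5137/√0.7361) = 15.2%.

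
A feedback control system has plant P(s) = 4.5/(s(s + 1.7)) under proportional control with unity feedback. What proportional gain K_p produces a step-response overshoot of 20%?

K_p = 0.772

From %OS = 100·exp(−πζ/√(1−ζ²)) = 20%, ζ = −ln(0.2)/√(π²+ln²(0.2)) = 0.4559.
Characteristic equation s² + 1.7s + 4.5K_p = 0 gives ζ = 1.7/(2√(4.5K_p)).
Setting ζ = 0.4559: √(4.5K_p) = 1.7/(2·0.4559) = 1.864, so K_p = 3.475/4.5 = 0.772.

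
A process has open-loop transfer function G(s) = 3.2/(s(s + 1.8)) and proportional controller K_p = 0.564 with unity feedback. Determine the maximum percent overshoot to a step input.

From 1 + K_pG(s) = 0: s² + 1.8s + 1.805 = 0 ⇒ ω_n = 1.343, ζ = 0.6699.
%OS = 100·exp(−πζ/√(1−ζ²)) = 100·exp(−π·0.6699/√0.5512) = 5.87%.

5.87%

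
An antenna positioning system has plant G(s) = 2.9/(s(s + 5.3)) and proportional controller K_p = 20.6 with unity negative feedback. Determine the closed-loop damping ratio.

ζ = 0.343

The closed-loop denominator is s(s+5.3) + 20.6·2.9 = s² + 5.3s + 59.74.
So ω_n² = 59.74 ⇒ ω_n = 7.729 rad/s, and ζ = 5.3/(2ω_n) = 0.343.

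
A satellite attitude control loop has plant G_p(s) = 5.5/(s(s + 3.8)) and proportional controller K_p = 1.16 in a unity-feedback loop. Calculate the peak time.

T_p = 1.89 s

Closed-loop characteristic equation: s² + 3.8s + 6.38 = 0, so ω_n = 2.526 rad/s and ζ = 3.8/(2·2.526) = 0.7522.
Damped frequency ω_d = ω_n√(1−ζ²) = 1.664 rad/s, so peak time T_p = π/ω_d = 1.89 s.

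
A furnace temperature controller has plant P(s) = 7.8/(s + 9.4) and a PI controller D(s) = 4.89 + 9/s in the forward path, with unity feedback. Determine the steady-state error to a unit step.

0

The open loop D(s)P(s) has a pole at the origin (type 1), so the static position error constant is infinite and e_ss = 1/(1+∞) = 0.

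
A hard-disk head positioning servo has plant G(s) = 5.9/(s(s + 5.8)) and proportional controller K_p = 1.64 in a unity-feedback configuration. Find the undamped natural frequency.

ω_n = 3.11 rad/s

1 + K_p·G(s) = 0 gives s² + 5.8s + 9.676 = 0.
Matching s² + 2ζω_n s + ω_n²: ω_n = √9.676 = 3.111 rad/s and 2ζω_n = 5.8, so ζ = 5.8/(2·3.111) = 0.932.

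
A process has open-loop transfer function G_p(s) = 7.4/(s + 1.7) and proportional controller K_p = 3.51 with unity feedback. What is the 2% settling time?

Closed-loop transfer function: T(s) = K_p·G_p(s)/(1 + K_p·G_p(s)) = 25.97/(s + 1.7 + 25.97) = 25.97/(s + 27.67).
Time constant τ = 1/27.67 = 0.03614 s, so the 2% settling time is about 4τ = 0.145 s.

T_s ≈ 0.145 s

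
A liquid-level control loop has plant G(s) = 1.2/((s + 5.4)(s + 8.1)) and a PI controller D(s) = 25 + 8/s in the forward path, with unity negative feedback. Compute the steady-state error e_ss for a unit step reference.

0

The open loop D(s)G(s) has a pole at the origin (type 1), so the static position error constant is infinite and e_ss = 1/(1+∞) = 0.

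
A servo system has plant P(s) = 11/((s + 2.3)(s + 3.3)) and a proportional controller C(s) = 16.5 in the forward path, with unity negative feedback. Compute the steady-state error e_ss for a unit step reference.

0.0401

The loop is type 0. Static position error constant K_pos = C(0)·P(0) = 16.5·1.449 = 23.91.
Steady-state error to a unit step: e_ss = 1/(1+K_pos) = 1/24.91 = 0.0401.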